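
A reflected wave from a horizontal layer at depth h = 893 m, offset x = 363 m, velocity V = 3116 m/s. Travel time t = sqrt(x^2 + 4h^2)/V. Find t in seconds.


x^2 + 4h^2 = 363^2 + 4*893^2 = 131769 + 3189796 = 3321565
sqrt(3321565) = 1822.5161
t = 1822.5161 / 3116 = 0.5849 s

0.5849


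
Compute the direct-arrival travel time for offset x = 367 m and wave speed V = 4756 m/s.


t = x / V
= 367 / 4756
= 0.0772 s

0.0772


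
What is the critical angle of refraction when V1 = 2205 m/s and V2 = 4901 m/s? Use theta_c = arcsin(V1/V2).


V1/V2 = 2205/4901 = 0.449908
theta_c = arcsin(0.449908) = 26.7378 degrees

26.7378


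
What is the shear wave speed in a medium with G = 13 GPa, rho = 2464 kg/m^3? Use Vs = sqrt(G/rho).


Convert G to Pa: G = 13e9 Pa
Compute G/rho = 13e9 / 2464 = 5275974.026
Vs = sqrt(5275974.026) = 2296.95 m/s

2296.95


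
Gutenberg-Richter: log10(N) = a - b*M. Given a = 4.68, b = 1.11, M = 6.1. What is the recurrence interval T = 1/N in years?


log10(N) = 4.68 - 1.11*6.1 = -2.091
N = 10^-2.091 = 0.00811
T = 1/N = 1/0.00811 = 123.3105 years

123.3105


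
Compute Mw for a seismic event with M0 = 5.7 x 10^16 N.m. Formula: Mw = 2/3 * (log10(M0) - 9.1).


log10(M0) = log10(5.7 x 10^16) = 16.7559
Mw = 2/3 * (16.7559 - 9.1)
= 2/3 * 7.6559
= 5.1

5.1


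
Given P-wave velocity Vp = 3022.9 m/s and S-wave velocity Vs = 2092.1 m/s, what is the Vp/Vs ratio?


Vp/Vs = 3022.9 / 2092.1
= 1.4449

1.4449


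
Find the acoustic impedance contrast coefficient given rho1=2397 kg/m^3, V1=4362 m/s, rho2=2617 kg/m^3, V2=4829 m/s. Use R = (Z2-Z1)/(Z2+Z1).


Z1 = 2397 * 4362 = 10455714
Z2 = 2617 * 4829 = 12637493
R = (12637493 - 10455714) / (12637493 + 10455714) = 2181779 / 23093207 = 0.0945

0.0945


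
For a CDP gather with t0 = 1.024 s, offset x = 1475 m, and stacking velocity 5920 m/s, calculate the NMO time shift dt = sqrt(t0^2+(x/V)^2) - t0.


x/Vnmo = 1475/5920 = 0.249155
(x/Vnmo)^2 = 0.062078
t0^2 = 1.048576
sqrt(1.048576 + 0.062078) = 1.053876
dt = 1.053876 - 1.024 = 0.029876

0.029876


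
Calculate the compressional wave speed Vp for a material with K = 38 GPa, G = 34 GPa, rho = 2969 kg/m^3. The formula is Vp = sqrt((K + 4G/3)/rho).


First compute the effective modulus:
K + 4G/3 = 38e9 + 4*34e9/3 = 83333333333.33 Pa
Then divide by density:
83333333333.33 / 2969 = 28067811.8334 Pa/(kg/m^3)
Take the square root:
Vp = sqrt(28067811.8334) = 5297.91 m/s

5297.91


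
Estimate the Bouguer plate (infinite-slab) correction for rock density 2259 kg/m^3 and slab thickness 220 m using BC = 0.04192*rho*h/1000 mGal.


BC = 0.04192 * rho * h / 1000
= 0.04192 * 2259 * 220 / 1000
= 20.8334 mGal

20.8334


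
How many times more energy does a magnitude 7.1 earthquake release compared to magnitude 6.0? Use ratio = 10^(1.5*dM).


M2 - M1 = 7.1 - 6.0 = 1.1
1.5 * 1.1 = 1.65
ratio = 10^1.65 = 44.67

44.67


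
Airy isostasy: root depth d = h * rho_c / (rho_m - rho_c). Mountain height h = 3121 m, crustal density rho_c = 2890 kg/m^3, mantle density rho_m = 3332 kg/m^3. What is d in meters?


rho_m - rho_c = 3332 - 2890 = 442
d = 3121 * 2890 / 442
= 9019690 / 442
= 20406.54 m

20406.54


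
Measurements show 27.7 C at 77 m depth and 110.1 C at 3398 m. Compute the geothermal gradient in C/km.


dT = 110.1 - 27.7 = 82.4 C
dz = 3398 - 77 = 3321 m
gradient = dT/dz * 1000 = 82.4/3321 * 1000 = 24.8118 C/km

24.8118


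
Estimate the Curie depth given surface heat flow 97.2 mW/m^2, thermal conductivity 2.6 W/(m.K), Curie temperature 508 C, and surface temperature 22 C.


T_Curie - T_surf = 508 - 22 = 486 C
Convert q to W/m^2: 97.2 mW/m^2 = 0.0972 W/m^2
d = 486 * 2.6 / 0.0972 = 13000.0 m

13000.0


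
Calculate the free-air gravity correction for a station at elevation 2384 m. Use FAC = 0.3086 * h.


FAC = 0.3086 * h
= 0.3086 * 2384
= 735.7024 mGal

735.7024


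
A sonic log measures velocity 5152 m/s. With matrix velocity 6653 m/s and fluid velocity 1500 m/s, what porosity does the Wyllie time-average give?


1/V - 1/Vm = 1/5152 - 1/6653 = 4.379e-05
1/Vf - 1/Vm = 1/1500 - 1/6653 = 0.00051636
phi = 4.379e-05 / 0.00051636 = 0.0848

0.0848


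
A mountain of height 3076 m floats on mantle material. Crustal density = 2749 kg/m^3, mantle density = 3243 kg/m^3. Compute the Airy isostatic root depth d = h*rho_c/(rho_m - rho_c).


rho_m - rho_c = 3243 - 2749 = 494
d = 3076 * 2749 / 494
= 8455924 / 494
= 17117.26 m

17117.26


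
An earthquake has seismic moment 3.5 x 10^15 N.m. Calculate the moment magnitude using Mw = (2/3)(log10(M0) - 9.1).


log10(M0) = log10(3.5 x 10^15) = 15.5441
Mw = 2/3 * (15.5441 - 9.1)
= 2/3 * 6.4441
= 4.3

4.3


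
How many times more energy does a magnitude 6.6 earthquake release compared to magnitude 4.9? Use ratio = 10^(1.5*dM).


M2 - M1 = 6.6 - 4.9 = 1.7
1.5 * 1.7 = 2.55
ratio = 10^2.55 = 354.81

354.81


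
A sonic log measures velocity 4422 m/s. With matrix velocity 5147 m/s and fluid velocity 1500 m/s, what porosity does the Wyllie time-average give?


1/V - 1/Vm = 1/4422 - 1/5147 = 3.185e-05
1/Vf - 1/Vm = 1/1500 - 1/5147 = 0.00047238
phi = 3.185e-05 / 0.00047238 = 0.0674

0.0674


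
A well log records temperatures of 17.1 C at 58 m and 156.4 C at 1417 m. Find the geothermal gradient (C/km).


dT = 156.4 - 17.1 = 139.3 C
dz = 1417 - 58 = 1359 m
gradient = dT/dz * 1000 = 139.3/1359 * 1000 = 102.5018 C/km

102.5018


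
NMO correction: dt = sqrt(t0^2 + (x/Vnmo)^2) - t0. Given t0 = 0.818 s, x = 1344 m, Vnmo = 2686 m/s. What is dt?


x/Vnmo = 1344/2686 = 0.500372
(x/Vnmo)^2 = 0.250372
t0^2 = 0.669124
sqrt(0.669124 + 0.250372) = 0.958904
dt = 0.958904 - 0.818 = 0.140904

0.140904


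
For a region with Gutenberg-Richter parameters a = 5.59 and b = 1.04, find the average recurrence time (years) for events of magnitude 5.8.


log10(N) = 5.59 - 1.04*5.8 = -0.442
N = 10^-0.442 = 0.36141
T = 1/N = 1/0.36141 = 2.7669 years

2.7669


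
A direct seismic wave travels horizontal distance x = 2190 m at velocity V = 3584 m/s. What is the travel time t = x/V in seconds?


t = x / V
= 2190 / 3584
= 0.611 s

0.611


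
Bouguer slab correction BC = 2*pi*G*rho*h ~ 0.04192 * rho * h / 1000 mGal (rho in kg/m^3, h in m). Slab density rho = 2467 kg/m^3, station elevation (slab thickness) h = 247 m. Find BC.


BC = 0.04192 * rho * h / 1000
= 0.04192 * 2467 * 247 / 1000
= 25.5439 mGal

25.5439


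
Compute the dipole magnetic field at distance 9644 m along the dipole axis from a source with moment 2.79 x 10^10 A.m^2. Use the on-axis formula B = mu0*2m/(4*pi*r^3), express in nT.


m = 2.79 x 10^10 = 27900000000 A.m^2
2m = 55800000000 A.m^2
r^3 = 9644^3 = 896956961984
B = (4pi*10^-7) * 55800000000 / (4*pi * 896956961984) * 1e9
= 70120.348028 / 11271493609420.62 * 1e9
= 6.221 nT

6.221


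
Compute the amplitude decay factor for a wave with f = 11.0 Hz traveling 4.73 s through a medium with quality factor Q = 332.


pi*f*t/Q = pi*11.0*4.73/332 = 0.492341
A/A0 = exp(-0.492341) = 0.611194

0.611194


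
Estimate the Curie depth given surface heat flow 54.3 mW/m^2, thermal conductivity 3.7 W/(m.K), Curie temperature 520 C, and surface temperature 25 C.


T_Curie - T_surf = 520 - 25 = 495 C
Convert q to W/m^2: 54.3 mW/m^2 = 0.0543 W/m^2
d = 495 * 3.7 / 0.0543 = 33729.28 m

33729.28


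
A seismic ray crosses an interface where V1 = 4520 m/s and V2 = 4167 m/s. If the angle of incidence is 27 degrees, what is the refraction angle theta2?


sin(theta1) = sin(27 deg) = 0.45399
sin(theta2) = V2/V1 * sin(theta1) = 4167/4520 * 0.45399 = 0.418535
theta2 = arcsin(0.418535) = 24.7421 degrees

24.7421


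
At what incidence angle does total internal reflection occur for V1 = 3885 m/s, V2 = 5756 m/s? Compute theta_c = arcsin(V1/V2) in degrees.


V1/V2 = 3885/5756 = 0.674948
theta_c = arcsin(0.674948) = 42.4501 degrees

42.4501


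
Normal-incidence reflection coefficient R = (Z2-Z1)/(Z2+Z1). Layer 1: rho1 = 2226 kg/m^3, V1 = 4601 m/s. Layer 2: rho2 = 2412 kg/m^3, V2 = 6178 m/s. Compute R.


Z1 = 2226 * 4601 = 10241826
Z2 = 2412 * 6178 = 14901336
R = (14901336 - 10241826) / (14901336 + 10241826) = 4659510 / 25143162 = 0.1853

0.1853


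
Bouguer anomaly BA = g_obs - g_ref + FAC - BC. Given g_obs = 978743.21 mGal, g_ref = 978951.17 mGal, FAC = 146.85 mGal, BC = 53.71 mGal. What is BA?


BA = g_obs - g_ref + FAC - BC
= 978743.21 - 978951.17 + 146.85 - 53.71
= -114.82 mGal

-114.82


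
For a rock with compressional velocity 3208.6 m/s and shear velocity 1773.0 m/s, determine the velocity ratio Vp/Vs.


Vp/Vs = 3208.6 / 1773.0
= 1.8097

1.8097


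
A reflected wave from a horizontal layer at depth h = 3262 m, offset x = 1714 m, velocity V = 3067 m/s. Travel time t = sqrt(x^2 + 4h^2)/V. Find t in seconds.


x^2 + 4h^2 = 1714^2 + 4*3262^2 = 2937796 + 42562576 = 45500372
sqrt(45500372) = 6745.3964
t = 6745.3964 / 3067 = 2.1993 s

2.1993


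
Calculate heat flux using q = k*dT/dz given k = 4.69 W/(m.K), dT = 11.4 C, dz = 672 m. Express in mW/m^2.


q = k * dT / dz * 1000
= 4.69 * 11.4 / 672 * 1000
= 0.079563 * 1000
= 79.5625 mW/m^2

79.5625


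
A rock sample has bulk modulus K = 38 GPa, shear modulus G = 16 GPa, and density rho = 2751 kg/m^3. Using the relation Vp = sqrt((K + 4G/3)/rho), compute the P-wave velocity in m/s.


First compute the effective modulus:
K + 4G/3 = 38e9 + 4*16e9/3 = 59333333333.33 Pa
Then divide by density:
59333333333.33 / 2751 = 21567914.6977 Pa/(kg/m^3)
Take the square root:
Vp = sqrt(21567914.6977) = 4644.13 m/s

4644.13


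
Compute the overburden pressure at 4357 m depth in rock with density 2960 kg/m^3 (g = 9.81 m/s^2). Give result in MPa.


P = rho * g * z / 1e6
= 2960 * 9.81 * 4357 / 1e6
= 126516823.2 / 1e6
= 126.5168 MPa

126.5168


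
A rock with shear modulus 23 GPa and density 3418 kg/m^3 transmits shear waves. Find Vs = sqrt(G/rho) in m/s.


Convert G to Pa: G = 23e9 Pa
Compute G/rho = 23e9 / 3418 = 6729081.3341
Vs = sqrt(6729081.3341) = 2594.05 m/s

2594.05


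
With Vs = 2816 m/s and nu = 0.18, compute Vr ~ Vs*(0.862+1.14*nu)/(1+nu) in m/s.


Numerator factor = 0.862 + 1.14*0.18 = 1.0672
Denominator = 1 + 0.18 = 1.18
Vr = 2816 * 1.0672 / 1.18 = 2546.81 m/s

2546.81


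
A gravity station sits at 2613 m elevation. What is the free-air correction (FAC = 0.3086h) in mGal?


FAC = 0.3086 * h
= 0.3086 * 2613
= 806.3718 mGal

806.3718


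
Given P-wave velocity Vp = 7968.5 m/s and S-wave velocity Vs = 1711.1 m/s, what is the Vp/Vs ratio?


Vp/Vs = 7968.5 / 1711.1
= 4.6569

4.6569


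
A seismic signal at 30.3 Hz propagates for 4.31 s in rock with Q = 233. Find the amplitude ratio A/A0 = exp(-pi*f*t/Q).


pi*f*t/Q = pi*30.3*4.31/233 = 1.760815
A/A0 = exp(-1.760815) = 0.171905

0.171905


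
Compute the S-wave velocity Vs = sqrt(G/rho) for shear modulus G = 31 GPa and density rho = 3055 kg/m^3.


Convert G to Pa: G = 31e9 Pa
Compute G/rho = 31e9 / 3055 = 10147299.509
Vs = sqrt(10147299.509) = 3185.48 m/s

3185.48


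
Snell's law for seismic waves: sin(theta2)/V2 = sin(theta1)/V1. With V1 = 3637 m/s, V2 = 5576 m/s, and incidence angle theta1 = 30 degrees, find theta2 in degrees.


sin(theta1) = sin(30 deg) = 0.5
sin(theta2) = V2/V1 * sin(theta1) = 5576/3637 * 0.5 = 0.766566
theta2 = arcsin(0.766566) = 50.0465 degrees

50.0465


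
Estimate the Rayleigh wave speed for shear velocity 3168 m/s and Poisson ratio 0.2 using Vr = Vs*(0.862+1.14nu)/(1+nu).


Numerator factor = 0.862 + 1.14*0.2 = 1.09
Denominator = 1 + 0.2 = 1.2
Vr = 3168 * 1.09 / 1.2 = 2877.6 m/s

2877.6


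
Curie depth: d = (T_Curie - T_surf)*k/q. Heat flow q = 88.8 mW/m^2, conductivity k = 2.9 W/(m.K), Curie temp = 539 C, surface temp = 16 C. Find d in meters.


T_Curie - T_surf = 539 - 16 = 523 C
Convert q to W/m^2: 88.8 mW/m^2 = 0.0888 W/m^2
d = 523 * 2.9 / 0.0888 = 17079.95 m

17079.95


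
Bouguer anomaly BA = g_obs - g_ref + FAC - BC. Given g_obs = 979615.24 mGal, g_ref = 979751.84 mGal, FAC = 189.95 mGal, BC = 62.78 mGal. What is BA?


BA = g_obs - g_ref + FAC - BC
= 979615.24 - 979751.84 + 189.95 - 62.78
= -9.43 mGal

-9.43


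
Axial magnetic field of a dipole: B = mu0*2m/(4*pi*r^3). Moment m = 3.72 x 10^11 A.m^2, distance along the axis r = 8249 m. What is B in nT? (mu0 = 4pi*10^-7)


m = 3.72 x 10^11 = 372000000000 A.m^2
2m = 744000000000 A.m^2
r^3 = 8249^3 = 561311462249
B = (4pi*10^-7) * 744000000000 / (4*pi * 561311462249) * 1e9
= 934937.973708 / 7053647864708.81 * 1e9
= 132.5467 nT

132.5467


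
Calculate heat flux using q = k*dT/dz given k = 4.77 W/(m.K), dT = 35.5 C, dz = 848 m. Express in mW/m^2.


q = k * dT / dz * 1000
= 4.77 * 35.5 / 848 * 1000
= 0.199687 * 1000
= 199.6875 mW/m^2

199.6875


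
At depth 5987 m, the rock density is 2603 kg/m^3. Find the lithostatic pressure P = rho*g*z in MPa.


P = rho * g * z / 1e6
= 2603 * 9.81 * 5987 / 1e6
= 152880619.41 / 1e6
= 152.8806 MPa

152.8806


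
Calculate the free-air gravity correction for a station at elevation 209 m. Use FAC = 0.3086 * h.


FAC = 0.3086 * h
= 0.3086 * 209
= 64.4974 mGal

64.4974


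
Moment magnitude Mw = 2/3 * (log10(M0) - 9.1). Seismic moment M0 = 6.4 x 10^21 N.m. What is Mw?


log10(M0) = log10(6.4 x 10^21) = 21.8062
Mw = 2/3 * (21.8062 - 9.1)
= 2/3 * 12.7062
= 8.47

8.47


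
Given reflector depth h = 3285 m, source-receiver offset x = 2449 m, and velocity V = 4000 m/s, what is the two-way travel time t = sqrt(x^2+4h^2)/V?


x^2 + 4h^2 = 2449^2 + 4*3285^2 = 5997601 + 43164900 = 49162501
sqrt(49162501) = 7011.5976
t = 7011.5976 / 4000 = 1.7529 s

1.7529


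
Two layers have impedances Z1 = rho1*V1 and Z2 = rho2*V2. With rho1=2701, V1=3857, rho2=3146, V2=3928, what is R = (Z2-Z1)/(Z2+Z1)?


Z1 = 2701 * 3857 = 10417757
Z2 = 3146 * 3928 = 12357488
R = (12357488 - 10417757) / (12357488 + 10417757) = 1939731 / 22775245 = 0.0852

0.0852


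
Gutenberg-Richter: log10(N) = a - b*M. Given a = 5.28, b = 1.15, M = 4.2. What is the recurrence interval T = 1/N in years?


log10(N) = 5.28 - 1.15*4.2 = 0.45
N = 10^0.45 = 2.818383
T = 1/N = 1/2.818383 = 0.3548 years

0.3548


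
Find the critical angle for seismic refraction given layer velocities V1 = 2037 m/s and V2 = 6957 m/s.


V1/V2 = 2037/6957 = 0.292799
theta_c = arcsin(0.292799) = 17.0256 degrees

17.0256


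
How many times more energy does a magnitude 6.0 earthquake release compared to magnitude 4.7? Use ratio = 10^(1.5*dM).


M2 - M1 = 6.0 - 4.7 = 1.3
1.5 * 1.3 = 1.95
ratio = 10^1.95 = 89.13

89.13


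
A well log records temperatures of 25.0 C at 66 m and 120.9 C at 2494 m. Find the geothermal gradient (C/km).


dT = 120.9 - 25.0 = 95.9 C
dz = 2494 - 66 = 2428 m
gradient = dT/dz * 1000 = 95.9/2428 * 1000 = 39.4975 C/km

39.4975


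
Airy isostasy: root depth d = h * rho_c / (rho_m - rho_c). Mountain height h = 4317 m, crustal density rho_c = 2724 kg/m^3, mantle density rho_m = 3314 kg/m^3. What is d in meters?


rho_m - rho_c = 3314 - 2724 = 590
d = 4317 * 2724 / 590
= 11759508 / 590
= 19931.37 m

19931.37


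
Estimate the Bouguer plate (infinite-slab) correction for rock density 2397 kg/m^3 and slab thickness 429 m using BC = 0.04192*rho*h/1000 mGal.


BC = 0.04192 * rho * h / 1000
= 0.04192 * 2397 * 429 / 1000
= 43.1069 mGal

43.1069


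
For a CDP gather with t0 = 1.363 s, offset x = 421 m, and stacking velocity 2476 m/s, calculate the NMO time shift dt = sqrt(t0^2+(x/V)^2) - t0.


x/Vnmo = 421/2476 = 0.170032
(x/Vnmo)^2 = 0.028911
t0^2 = 1.857769
sqrt(1.857769 + 0.028911) = 1.373565
dt = 1.373565 - 1.363 = 0.010565

0.010565


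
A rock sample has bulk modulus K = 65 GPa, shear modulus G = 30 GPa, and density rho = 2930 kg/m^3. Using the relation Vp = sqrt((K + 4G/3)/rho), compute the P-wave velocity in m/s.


First compute the effective modulus:
K + 4G/3 = 65e9 + 4*30e9/3 = 105000000000.0 Pa
Then divide by density:
105000000000.0 / 2930 = 35836177.4744 Pa/(kg/m^3)
Take the square root:
Vp = sqrt(35836177.4744) = 5986.33 m/s

5986.33


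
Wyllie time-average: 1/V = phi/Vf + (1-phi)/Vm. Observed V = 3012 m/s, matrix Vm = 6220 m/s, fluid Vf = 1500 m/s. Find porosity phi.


1/V - 1/Vm = 1/3012 - 1/6220 = 0.00017123
1/Vf - 1/Vm = 1/1500 - 1/6220 = 0.00050589
phi = 0.00017123 / 0.00050589 = 0.3385

0.3385


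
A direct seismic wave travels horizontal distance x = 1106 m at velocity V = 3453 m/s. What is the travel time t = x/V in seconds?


t = x / V
= 1106 / 3453
= 0.3203 s

0.3203


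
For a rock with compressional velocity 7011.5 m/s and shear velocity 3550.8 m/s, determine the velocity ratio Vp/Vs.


Vp/Vs = 7011.5 / 3550.8
= 1.9746

1.9746


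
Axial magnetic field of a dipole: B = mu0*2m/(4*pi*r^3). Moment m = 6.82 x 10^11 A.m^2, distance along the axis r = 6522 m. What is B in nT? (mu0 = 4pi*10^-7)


m = 6.82 x 10^11 = 682000000000 A.m^2
2m = 1364000000000 A.m^2
r^3 = 6522^3 = 277422948648
B = (4pi*10^-7) * 1364000000000 / (4*pi * 277422948648) * 1e9
= 1714052.951799 / 3486199589639.1 * 1e9
= 491.668 nT

491.668


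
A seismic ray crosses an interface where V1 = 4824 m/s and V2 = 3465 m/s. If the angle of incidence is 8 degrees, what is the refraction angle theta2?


sin(theta1) = sin(8 deg) = 0.139173
sin(theta2) = V2/V1 * sin(theta1) = 3465/4824 * 0.139173 = 0.099966
theta2 = arcsin(0.099966) = 5.7372 degrees

5.7372


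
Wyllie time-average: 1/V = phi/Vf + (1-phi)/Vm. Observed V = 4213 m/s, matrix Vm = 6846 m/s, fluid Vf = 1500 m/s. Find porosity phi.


1/V - 1/Vm = 1/4213 - 1/6846 = 9.129e-05
1/Vf - 1/Vm = 1/1500 - 1/6846 = 0.0005206
phi = 9.129e-05 / 0.0005206 = 0.1754

0.1754


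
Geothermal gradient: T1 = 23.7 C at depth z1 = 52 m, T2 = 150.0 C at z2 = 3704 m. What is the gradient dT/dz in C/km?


dT = 150.0 - 23.7 = 126.3 C
dz = 3704 - 52 = 3652 m
gradient = dT/dz * 1000 = 126.3/3652 * 1000 = 34.5838 C/km

34.5838


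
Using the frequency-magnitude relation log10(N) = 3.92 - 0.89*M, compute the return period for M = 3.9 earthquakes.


log10(N) = 3.92 - 0.89*3.9 = 0.449
N = 10^0.449 = 2.811901
T = 1/N = 1/2.811901 = 0.3556 years

0.3556


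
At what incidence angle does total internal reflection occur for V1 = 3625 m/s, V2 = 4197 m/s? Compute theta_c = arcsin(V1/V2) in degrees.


V1/V2 = 3625/4197 = 0.863712
theta_c = arcsin(0.863712) = 59.736 degrees

59.736


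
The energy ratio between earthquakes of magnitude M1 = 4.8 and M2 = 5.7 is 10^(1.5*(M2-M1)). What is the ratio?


M2 - M1 = 5.7 - 4.8 = 0.9
1.5 * 0.9 = 1.35
ratio = 10^1.35 = 22.39

22.39


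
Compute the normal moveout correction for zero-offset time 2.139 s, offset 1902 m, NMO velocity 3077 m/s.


x/Vnmo = 1902/3077 = 0.618135
(x/Vnmo)^2 = 0.38209
t0^2 = 4.575321
sqrt(4.575321 + 0.38209) = 2.226524
dt = 2.226524 - 2.139 = 0.087524

0.087524


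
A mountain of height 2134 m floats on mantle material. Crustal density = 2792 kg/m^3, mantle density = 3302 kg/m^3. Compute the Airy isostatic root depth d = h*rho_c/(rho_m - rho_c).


rho_m - rho_c = 3302 - 2792 = 510
d = 2134 * 2792 / 510
= 5958128 / 510
= 11682.6 m

11682.6


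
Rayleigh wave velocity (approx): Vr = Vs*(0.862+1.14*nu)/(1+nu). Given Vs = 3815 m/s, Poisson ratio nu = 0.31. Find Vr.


Numerator factor = 0.862 + 1.14*0.31 = 1.2154
Denominator = 1 + 0.31 = 1.31
Vr = 3815 * 1.2154 / 1.31 = 3539.5 m/s

3539.5


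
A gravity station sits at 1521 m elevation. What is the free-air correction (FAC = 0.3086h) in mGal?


FAC = 0.3086 * h
= 0.3086 * 1521
= 469.3806 mGal

469.3806


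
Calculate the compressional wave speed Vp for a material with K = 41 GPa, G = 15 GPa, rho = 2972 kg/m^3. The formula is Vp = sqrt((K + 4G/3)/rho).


First compute the effective modulus:
K + 4G/3 = 41e9 + 4*15e9/3 = 61000000000.0 Pa
Then divide by density:
61000000000.0 / 2972 = 20524899.0579 Pa/(kg/m^3)
Take the square root:
Vp = sqrt(20524899.0579) = 4530.44 m/s

4530.44


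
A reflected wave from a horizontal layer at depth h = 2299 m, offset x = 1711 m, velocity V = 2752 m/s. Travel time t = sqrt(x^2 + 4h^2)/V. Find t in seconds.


x^2 + 4h^2 = 1711^2 + 4*2299^2 = 2927521 + 21141604 = 24069125
sqrt(24069125) = 4906.0295
t = 4906.0295 / 2752 = 1.7827 s

1.7827


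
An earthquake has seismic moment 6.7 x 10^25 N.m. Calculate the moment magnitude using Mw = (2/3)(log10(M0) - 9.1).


log10(M0) = log10(6.7 x 10^25) = 25.8261
Mw = 2/3 * (25.8261 - 9.1)
= 2/3 * 16.7261
= 11.15

11.15


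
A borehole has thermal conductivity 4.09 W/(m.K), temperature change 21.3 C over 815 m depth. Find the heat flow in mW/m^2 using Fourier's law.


q = k * dT / dz * 1000
= 4.09 * 21.3 / 815 * 1000
= 0.106892 * 1000
= 106.892 mW/m^2

106.892


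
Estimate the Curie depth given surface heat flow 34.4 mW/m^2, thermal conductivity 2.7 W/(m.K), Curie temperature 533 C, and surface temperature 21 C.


T_Curie - T_surf = 533 - 21 = 512 C
Convert q to W/m^2: 34.4 mW/m^2 = 0.0344 W/m^2
d = 512 * 2.7 / 0.0344 = 40186.05 m

40186.05


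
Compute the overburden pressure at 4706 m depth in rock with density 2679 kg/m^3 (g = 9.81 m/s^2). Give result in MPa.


P = rho * g * z / 1e6
= 2679 * 9.81 * 4706 / 1e6
= 123678338.94 / 1e6
= 123.6783 MPa

123.6783


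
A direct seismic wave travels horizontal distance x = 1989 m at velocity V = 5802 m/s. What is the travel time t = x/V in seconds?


t = x / V
= 1989 / 5802
= 0.3428 s

0.3428


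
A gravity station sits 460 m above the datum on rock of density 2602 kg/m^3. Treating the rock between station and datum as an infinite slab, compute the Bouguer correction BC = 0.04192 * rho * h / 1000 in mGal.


BC = 0.04192 * rho * h / 1000
= 0.04192 * 2602 * 460 / 1000
= 50.1749 mGal

50.1749


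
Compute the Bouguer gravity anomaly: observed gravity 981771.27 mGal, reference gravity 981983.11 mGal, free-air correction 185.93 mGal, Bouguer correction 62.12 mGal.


BA = g_obs - g_ref + FAC - BC
= 981771.27 - 981983.11 + 185.93 - 62.12
= -88.03 mGal

-88.03


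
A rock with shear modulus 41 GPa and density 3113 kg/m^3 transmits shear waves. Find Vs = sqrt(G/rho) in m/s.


Convert G to Pa: G = 41e9 Pa
Compute G/rho = 41e9 / 3113 = 13170575.008
Vs = sqrt(13170575.008) = 3629.13 m/s

3629.13


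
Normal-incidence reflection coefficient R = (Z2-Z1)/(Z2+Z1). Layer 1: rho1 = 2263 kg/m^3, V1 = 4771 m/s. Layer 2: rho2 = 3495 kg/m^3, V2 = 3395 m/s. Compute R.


Z1 = 2263 * 4771 = 10796773
Z2 = 3495 * 3395 = 11865525
R = (11865525 - 10796773) / (11865525 + 10796773) = 1068752 / 22662298 = 0.0472

0.0472


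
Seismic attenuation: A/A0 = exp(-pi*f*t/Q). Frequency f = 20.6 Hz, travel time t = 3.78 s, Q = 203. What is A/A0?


pi*f*t/Q = pi*20.6*3.78/203 = 1.205072
A/A0 = exp(-1.205072) = 0.299671

0.299671


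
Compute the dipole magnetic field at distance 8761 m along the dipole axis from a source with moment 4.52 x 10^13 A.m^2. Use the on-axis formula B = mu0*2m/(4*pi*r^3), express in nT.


m = 4.52 x 10^13 = 45200000000000 A.m^2
2m = 90400000000000 A.m^2
r^3 = 8761^3 = 672451615081
B = (4pi*10^-7) * 90400000000000 / (4*pi * 672451615081) * 1e9
= 113599990.353807 / 8450276215332.24 * 1e9
= 13443.3464 nT

13443.3464


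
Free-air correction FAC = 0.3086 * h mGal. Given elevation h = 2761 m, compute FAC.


FAC = 0.3086 * h
= 0.3086 * 2761
= 852.0446 mGal

852.0446


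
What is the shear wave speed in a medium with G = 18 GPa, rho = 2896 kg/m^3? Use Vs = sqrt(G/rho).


Convert G to Pa: G = 18e9 Pa
Compute G/rho = 18e9 / 2896 = 6215469.6133
Vs = sqrt(6215469.6133) = 2493.08 m/s

2493.08


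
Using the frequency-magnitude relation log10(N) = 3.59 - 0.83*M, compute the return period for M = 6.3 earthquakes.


log10(N) = 3.59 - 0.83*6.3 = -1.639
N = 10^-1.639 = 0.022961
T = 1/N = 1/0.022961 = 43.5512 years

43.5512


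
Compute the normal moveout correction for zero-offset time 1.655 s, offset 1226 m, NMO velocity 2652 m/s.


x/Vnmo = 1226/2652 = 0.462293
(x/Vnmo)^2 = 0.213714
t0^2 = 2.739025
sqrt(2.739025 + 0.213714) = 1.718354
dt = 1.718354 - 1.655 = 0.063354

0.063354


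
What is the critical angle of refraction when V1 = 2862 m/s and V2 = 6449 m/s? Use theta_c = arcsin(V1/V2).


V1/V2 = 2862/6449 = 0.44379
theta_c = arcsin(0.44379) = 26.3459 degrees

26.3459


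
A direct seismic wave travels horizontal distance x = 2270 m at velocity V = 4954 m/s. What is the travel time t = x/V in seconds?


t = x / V
= 2270 / 4954
= 0.4582 s

0.4582


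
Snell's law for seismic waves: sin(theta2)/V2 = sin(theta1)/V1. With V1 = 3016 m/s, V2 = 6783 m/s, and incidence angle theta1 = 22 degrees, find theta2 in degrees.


sin(theta1) = sin(22 deg) = 0.374607
sin(theta2) = V2/V1 * sin(theta1) = 6783/3016 * 0.374607 = 0.842492
theta2 = arcsin(0.842492) = 57.4042 degrees

57.4042


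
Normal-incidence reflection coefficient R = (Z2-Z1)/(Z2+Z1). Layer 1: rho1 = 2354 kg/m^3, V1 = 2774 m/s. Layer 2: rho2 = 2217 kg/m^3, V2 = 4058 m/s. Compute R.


Z1 = 2354 * 2774 = 6529996
Z2 = 2217 * 4058 = 8996586
R = (8996586 - 6529996) / (8996586 + 6529996) = 2466590 / 15526582 = 0.1589

0.1589


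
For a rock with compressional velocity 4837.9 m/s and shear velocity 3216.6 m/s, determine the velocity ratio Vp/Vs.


Vp/Vs = 4837.9 / 3216.6
= 1.504

1.504


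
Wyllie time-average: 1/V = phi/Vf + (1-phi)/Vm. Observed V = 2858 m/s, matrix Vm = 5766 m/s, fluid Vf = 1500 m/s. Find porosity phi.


1/V - 1/Vm = 1/2858 - 1/5766 = 0.00017646
1/Vf - 1/Vm = 1/1500 - 1/5766 = 0.00049324
phi = 0.00017646 / 0.00049324 = 0.3578

0.3578


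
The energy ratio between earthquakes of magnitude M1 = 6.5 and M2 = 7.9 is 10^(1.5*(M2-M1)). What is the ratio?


M2 - M1 = 7.9 - 6.5 = 1.4
1.5 * 1.4 = 2.1
ratio = 10^2.1 = 125.89

125.89


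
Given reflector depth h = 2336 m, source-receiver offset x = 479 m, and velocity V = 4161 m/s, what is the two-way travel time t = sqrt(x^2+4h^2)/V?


x^2 + 4h^2 = 479^2 + 4*2336^2 = 229441 + 21827584 = 22057025
sqrt(22057025) = 4696.4907
t = 4696.4907 / 4161 = 1.1287 s

1.1287


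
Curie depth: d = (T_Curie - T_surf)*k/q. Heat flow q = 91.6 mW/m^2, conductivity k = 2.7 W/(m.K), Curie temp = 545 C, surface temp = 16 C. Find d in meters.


T_Curie - T_surf = 545 - 16 = 529 C
Convert q to W/m^2: 91.6 mW/m^2 = 0.0916 W/m^2
d = 529 * 2.7 / 0.0916 = 15592.79 m

15592.79


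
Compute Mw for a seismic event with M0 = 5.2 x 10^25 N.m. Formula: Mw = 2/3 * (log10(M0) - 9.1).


log10(M0) = log10(5.2 x 10^25) = 25.716
Mw = 2/3 * (25.716 - 9.1)
= 2/3 * 16.616
= 11.08

11.08


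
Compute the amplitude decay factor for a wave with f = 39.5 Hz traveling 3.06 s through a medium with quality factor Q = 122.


pi*f*t/Q = pi*39.5*3.06/122 = 3.112494
A/A0 = exp(-3.112494) = 0.04449

0.04449


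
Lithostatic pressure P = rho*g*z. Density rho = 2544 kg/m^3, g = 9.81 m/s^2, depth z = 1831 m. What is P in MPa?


P = rho * g * z / 1e6
= 2544 * 9.81 * 1831 / 1e6
= 45695607.84 / 1e6
= 45.6956 MPa

45.6956


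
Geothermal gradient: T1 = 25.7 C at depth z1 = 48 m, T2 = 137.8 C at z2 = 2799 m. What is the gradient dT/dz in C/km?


dT = 137.8 - 25.7 = 112.1 C
dz = 2799 - 48 = 2751 m
gradient = dT/dz * 1000 = 112.1/2751 * 1000 = 40.7488 C/km

40.7488


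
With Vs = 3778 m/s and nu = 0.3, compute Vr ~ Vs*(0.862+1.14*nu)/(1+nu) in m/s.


Numerator factor = 0.862 + 1.14*0.3 = 1.204
Denominator = 1 + 0.3 = 1.3
Vr = 3778 * 1.204 / 1.3 = 3499.01 m/s

3499.01


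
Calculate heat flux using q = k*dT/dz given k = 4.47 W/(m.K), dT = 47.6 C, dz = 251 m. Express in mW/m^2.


q = k * dT / dz * 1000
= 4.47 * 47.6 / 251 * 1000
= 0.847697 * 1000
= 847.6972 mW/m^2

847.6972


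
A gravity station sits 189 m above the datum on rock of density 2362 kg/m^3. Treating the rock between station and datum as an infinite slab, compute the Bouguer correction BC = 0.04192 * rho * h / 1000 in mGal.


BC = 0.04192 * rho * h / 1000
= 0.04192 * 2362 * 189 / 1000
= 18.7138 mGal

18.7138


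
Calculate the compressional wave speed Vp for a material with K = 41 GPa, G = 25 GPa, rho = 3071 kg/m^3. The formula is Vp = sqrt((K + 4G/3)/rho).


First compute the effective modulus:
K + 4G/3 = 41e9 + 4*25e9/3 = 74333333333.33 Pa
Then divide by density:
74333333333.33 / 3071 = 24204927.8194 Pa/(kg/m^3)
Take the square root:
Vp = sqrt(24204927.8194) = 4919.85 m/s

4919.85


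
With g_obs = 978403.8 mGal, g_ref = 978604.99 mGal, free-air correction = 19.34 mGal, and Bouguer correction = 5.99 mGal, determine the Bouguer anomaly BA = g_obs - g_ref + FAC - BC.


BA = g_obs - g_ref + FAC - BC
= 978403.8 - 978604.99 + 19.34 - 5.99
= -187.84 mGal

-187.84


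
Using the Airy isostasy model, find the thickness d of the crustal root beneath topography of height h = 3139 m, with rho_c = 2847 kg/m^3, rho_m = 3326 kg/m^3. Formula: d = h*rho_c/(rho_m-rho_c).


rho_m - rho_c = 3326 - 2847 = 479
d = 3139 * 2847 / 479
= 8936733 / 479
= 18657.06 m

18657.06


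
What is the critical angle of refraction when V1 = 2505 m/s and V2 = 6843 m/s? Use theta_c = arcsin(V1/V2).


V1/V2 = 2505/6843 = 0.366068
theta_c = arcsin(0.366068) = 21.4733 degrees

21.4733


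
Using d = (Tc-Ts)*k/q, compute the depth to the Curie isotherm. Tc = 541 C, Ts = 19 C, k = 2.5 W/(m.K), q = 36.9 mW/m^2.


T_Curie - T_surf = 541 - 19 = 522 C
Convert q to W/m^2: 36.9 mW/m^2 = 0.0369 W/m^2
d = 522 * 2.5 / 0.0369 = 35365.85 m

35365.85


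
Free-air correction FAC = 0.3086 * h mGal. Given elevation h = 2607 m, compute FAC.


FAC = 0.3086 * h
= 0.3086 * 2607
= 804.5202 mGal

804.5202


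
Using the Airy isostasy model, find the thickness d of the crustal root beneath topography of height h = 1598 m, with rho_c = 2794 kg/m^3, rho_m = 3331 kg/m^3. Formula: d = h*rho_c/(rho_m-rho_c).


rho_m - rho_c = 3331 - 2794 = 537
d = 1598 * 2794 / 537
= 4464812 / 537
= 8314.36 m

8314.36


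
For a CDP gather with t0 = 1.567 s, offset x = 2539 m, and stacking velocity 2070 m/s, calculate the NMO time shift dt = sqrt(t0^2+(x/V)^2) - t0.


x/Vnmo = 2539/2070 = 1.22657
(x/Vnmo)^2 = 1.504474
t0^2 = 2.455489
sqrt(2.455489 + 1.504474) = 1.989966
dt = 1.989966 - 1.567 = 0.422966

0.422966


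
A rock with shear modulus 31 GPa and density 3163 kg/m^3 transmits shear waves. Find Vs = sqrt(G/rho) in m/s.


Convert G to Pa: G = 31e9 Pa
Compute G/rho = 31e9 / 3163 = 9800822.0044
Vs = sqrt(9800822.0044) = 3130.63 m/s

3130.63


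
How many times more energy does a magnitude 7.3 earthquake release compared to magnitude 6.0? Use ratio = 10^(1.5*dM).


M2 - M1 = 7.3 - 6.0 = 1.3
1.5 * 1.3 = 1.95
ratio = 10^1.95 = 89.13

89.13


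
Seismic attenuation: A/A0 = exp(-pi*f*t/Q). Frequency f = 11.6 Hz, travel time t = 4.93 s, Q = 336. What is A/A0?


pi*f*t/Q = pi*11.6*4.93/336 = 0.534707
A/A0 = exp(-0.534707) = 0.585841

0.585841


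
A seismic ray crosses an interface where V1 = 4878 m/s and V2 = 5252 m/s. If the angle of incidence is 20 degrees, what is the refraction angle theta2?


sin(theta1) = sin(20 deg) = 0.34202
sin(theta2) = V2/V1 * sin(theta1) = 5252/4878 * 0.34202 = 0.368243
theta2 = arcsin(0.368243) = 21.6073 degrees

21.6073


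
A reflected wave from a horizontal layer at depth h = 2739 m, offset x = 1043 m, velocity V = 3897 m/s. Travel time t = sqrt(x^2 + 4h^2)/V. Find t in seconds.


x^2 + 4h^2 = 1043^2 + 4*2739^2 = 1087849 + 30008484 = 31096333
sqrt(31096333) = 5576.4086
t = 5576.4086 / 3897 = 1.4309 s

1.4309


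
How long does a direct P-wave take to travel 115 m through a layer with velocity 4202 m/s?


t = x / V
= 115 / 4202
= 0.0274 s

0.0274


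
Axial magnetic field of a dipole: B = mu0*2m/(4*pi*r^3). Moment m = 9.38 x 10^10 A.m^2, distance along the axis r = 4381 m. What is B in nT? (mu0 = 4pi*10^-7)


m = 9.38 x 10^10 = 93800000000 A.m^2
2m = 187600000000 A.m^2
r^3 = 4381^3 = 84085238341
B = (4pi*10^-7) * 187600000000 / (4*pi * 84085238341) * 1e9
= 235745.112725 / 1056646268189.73 * 1e9
= 223.1069 nT

223.1069


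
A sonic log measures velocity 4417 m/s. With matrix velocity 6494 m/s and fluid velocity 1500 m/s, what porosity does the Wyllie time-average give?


1/V - 1/Vm = 1/4417 - 1/6494 = 7.241e-05
1/Vf - 1/Vm = 1/1500 - 1/6494 = 0.00051268
phi = 7.241e-05 / 0.00051268 = 0.1412

0.1412


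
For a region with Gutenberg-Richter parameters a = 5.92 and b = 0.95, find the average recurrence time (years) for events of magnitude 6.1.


log10(N) = 5.92 - 0.95*6.1 = 0.125
N = 10^0.125 = 1.333521
T = 1/N = 1/1.333521 = 0.7499 years

0.7499


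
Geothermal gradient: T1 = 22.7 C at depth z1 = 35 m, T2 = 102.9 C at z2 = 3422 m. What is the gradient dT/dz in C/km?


dT = 102.9 - 22.7 = 80.2 C
dz = 3422 - 35 = 3387 m
gradient = dT/dz * 1000 = 80.2/3387 * 1000 = 23.6788 C/km

23.6788


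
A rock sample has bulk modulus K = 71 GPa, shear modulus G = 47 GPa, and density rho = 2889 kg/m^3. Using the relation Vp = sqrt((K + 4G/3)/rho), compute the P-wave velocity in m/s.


First compute the effective modulus:
K + 4G/3 = 71e9 + 4*47e9/3 = 133666666666.67 Pa
Then divide by density:
133666666666.67 / 2889 = 46267451.2519 Pa/(kg/m^3)
Take the square root:
Vp = sqrt(46267451.2519) = 6802.02 m/s

6802.02


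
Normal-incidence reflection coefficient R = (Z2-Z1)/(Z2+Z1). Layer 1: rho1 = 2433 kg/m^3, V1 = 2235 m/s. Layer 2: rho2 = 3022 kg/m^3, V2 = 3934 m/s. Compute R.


Z1 = 2433 * 2235 = 5437755
Z2 = 3022 * 3934 = 11888548
R = (11888548 - 5437755) / (11888548 + 5437755) = 6450793 / 17326303 = 0.3723

0.3723


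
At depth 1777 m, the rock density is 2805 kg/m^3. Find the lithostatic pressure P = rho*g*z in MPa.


P = rho * g * z / 1e6
= 2805 * 9.81 * 1777 / 1e6
= 48897797.85 / 1e6
= 48.8978 MPa

48.8978


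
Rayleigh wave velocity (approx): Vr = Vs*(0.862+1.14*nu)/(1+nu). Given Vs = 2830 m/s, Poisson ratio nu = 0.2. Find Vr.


Numerator factor = 0.862 + 1.14*0.2 = 1.09
Denominator = 1 + 0.2 = 1.2
Vr = 2830 * 1.09 / 1.2 = 2570.58 m/s

2570.58


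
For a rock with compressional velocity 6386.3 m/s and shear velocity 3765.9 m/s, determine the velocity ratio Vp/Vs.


Vp/Vs = 6386.3 / 3765.9
= 1.6958

1.6958


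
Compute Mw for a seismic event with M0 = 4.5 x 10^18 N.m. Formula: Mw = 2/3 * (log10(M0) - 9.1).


log10(M0) = log10(4.5 x 10^18) = 18.6532
Mw = 2/3 * (18.6532 - 9.1)
= 2/3 * 9.5532
= 6.37

6.37


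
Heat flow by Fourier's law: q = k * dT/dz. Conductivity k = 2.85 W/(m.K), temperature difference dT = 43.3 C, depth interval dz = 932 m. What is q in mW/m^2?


q = k * dT / dz * 1000
= 2.85 * 43.3 / 932 * 1000
= 0.132409 * 1000
= 132.4088 mW/m^2

132.4088


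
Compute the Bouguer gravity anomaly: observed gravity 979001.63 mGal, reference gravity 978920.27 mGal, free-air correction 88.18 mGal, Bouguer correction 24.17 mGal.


BA = g_obs - g_ref + FAC - BC
= 979001.63 - 978920.27 + 88.18 - 24.17
= 145.37 mGal

145.37


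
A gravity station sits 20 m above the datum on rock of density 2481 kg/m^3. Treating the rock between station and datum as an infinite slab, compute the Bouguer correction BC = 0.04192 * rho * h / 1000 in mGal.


BC = 0.04192 * rho * h / 1000
= 0.04192 * 2481 * 20 / 1000
= 2.0801 mGal

2.0801


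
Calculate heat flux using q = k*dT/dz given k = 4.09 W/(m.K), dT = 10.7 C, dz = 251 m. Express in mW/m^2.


q = k * dT / dz * 1000
= 4.09 * 10.7 / 251 * 1000
= 0.174355 * 1000
= 174.3546 mW/m^2

174.3546


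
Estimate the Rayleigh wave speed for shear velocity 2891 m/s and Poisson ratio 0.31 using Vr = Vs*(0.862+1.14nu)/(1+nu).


Numerator factor = 0.862 + 1.14*0.31 = 1.2154
Denominator = 1 + 0.31 = 1.31
Vr = 2891 * 1.2154 / 1.31 = 2682.23 m/s

2682.23


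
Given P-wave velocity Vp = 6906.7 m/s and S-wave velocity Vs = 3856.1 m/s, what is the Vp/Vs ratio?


Vp/Vs = 6906.7 / 3856.1
= 1.7911

1.7911


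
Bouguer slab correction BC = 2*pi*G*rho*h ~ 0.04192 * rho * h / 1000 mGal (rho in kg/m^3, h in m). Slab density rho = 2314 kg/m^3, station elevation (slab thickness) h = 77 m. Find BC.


BC = 0.04192 * rho * h / 1000
= 0.04192 * 2314 * 77 / 1000
= 7.4692 mGal

7.4692


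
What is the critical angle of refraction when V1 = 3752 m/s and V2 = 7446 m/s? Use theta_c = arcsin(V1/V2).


V1/V2 = 3752/7446 = 0.503895
theta_c = arcsin(0.503895) = 30.258 degrees

30.258


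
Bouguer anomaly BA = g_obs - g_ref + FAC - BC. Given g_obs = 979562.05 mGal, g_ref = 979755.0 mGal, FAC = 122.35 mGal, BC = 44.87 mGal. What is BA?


BA = g_obs - g_ref + FAC - BC
= 979562.05 - 979755.0 + 122.35 - 44.87
= -115.47 mGal

-115.47


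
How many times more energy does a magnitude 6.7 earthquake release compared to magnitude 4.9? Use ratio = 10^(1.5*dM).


M2 - M1 = 6.7 - 4.9 = 1.8
1.5 * 1.8 = 2.7
ratio = 10^2.7 = 501.19

501.19


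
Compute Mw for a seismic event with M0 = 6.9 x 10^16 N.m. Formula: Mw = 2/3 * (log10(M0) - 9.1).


log10(M0) = log10(6.9 x 10^16) = 16.8388
Mw = 2/3 * (16.8388 - 9.1)
= 2/3 * 7.7388
= 5.16

5.16


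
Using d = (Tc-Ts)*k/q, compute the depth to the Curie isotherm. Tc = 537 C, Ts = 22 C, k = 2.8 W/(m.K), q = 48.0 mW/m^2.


T_Curie - T_surf = 537 - 22 = 515 C
Convert q to W/m^2: 48.0 mW/m^2 = 0.048 W/m^2
d = 515 * 2.8 / 0.048 = 30041.67 m

30041.67


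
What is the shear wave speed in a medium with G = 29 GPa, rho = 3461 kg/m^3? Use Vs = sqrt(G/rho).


Convert G to Pa: G = 29e9 Pa
Compute G/rho = 29e9 / 3461 = 8379081.1904
Vs = sqrt(8379081.1904) = 2894.66 m/s

2894.66


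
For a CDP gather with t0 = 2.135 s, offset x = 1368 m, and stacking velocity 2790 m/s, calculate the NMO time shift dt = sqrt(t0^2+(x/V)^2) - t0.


x/Vnmo = 1368/2790 = 0.490323
(x/Vnmo)^2 = 0.240416
t0^2 = 4.558225
sqrt(4.558225 + 0.240416) = 2.19058
dt = 2.19058 - 2.135 = 0.05558

0.05558


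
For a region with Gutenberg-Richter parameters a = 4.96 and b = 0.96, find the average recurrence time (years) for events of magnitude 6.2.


log10(N) = 4.96 - 0.96*6.2 = -0.992
N = 10^-0.992 = 0.101859
T = 1/N = 1/0.101859 = 9.8175 years

9.8175


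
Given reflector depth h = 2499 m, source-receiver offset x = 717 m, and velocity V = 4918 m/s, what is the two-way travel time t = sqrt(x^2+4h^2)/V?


x^2 + 4h^2 = 717^2 + 4*2499^2 = 514089 + 24980004 = 25494093
sqrt(25494093) = 5049.1676
t = 5049.1676 / 4918 = 1.0267 s

1.0267


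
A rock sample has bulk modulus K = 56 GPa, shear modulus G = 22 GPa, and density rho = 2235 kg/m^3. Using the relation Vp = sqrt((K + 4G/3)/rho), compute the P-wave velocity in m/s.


First compute the effective modulus:
K + 4G/3 = 56e9 + 4*22e9/3 = 85333333333.33 Pa
Then divide by density:
85333333333.33 / 2235 = 38180462.3415 Pa/(kg/m^3)
Take the square root:
Vp = sqrt(38180462.3415) = 6179.03 m/s

6179.03


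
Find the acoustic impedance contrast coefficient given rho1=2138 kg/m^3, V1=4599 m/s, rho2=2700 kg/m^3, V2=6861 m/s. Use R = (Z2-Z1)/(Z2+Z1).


Z1 = 2138 * 4599 = 9832662
Z2 = 2700 * 6861 = 18524700
R = (18524700 - 9832662) / (18524700 + 9832662) = 8692038 / 28357362 = 0.3065

0.3065


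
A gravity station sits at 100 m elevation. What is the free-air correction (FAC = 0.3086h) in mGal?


FAC = 0.3086 * h
= 0.3086 * 100
= 30.86 mGal

30.86


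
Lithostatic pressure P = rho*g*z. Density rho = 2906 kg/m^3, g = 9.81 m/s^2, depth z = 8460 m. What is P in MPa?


P = rho * g * z / 1e6
= 2906 * 9.81 * 8460 / 1e6
= 241176495.6 / 1e6
= 241.1765 MPa

241.1765


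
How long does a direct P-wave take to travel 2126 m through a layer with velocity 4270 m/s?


t = x / V
= 2126 / 4270
= 0.4979 s

0.4979


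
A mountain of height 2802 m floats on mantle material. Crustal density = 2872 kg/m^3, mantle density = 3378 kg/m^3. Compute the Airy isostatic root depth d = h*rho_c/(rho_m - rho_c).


rho_m - rho_c = 3378 - 2872 = 506
d = 2802 * 2872 / 506
= 8047344 / 506
= 15903.84 m

15903.84
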